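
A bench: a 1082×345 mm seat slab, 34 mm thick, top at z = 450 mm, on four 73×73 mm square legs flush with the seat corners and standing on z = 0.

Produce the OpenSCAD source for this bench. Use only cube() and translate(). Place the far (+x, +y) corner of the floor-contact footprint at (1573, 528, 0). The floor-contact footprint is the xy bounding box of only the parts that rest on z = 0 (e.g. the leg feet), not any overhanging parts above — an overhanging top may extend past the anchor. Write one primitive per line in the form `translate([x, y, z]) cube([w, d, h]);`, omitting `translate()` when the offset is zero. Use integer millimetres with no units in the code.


translate([491, 183, 416]) cube([1082, 345, 34]);
translate([491, 183, 0]) cube([73, 73, 416]);
translate([491, 455, 0]) cube([73, 73, 416]);
translate([1500, 183, 0]) cube([73, 73, 416]);
translate([1500, 455, 0]) cube([73, 73, 416]);


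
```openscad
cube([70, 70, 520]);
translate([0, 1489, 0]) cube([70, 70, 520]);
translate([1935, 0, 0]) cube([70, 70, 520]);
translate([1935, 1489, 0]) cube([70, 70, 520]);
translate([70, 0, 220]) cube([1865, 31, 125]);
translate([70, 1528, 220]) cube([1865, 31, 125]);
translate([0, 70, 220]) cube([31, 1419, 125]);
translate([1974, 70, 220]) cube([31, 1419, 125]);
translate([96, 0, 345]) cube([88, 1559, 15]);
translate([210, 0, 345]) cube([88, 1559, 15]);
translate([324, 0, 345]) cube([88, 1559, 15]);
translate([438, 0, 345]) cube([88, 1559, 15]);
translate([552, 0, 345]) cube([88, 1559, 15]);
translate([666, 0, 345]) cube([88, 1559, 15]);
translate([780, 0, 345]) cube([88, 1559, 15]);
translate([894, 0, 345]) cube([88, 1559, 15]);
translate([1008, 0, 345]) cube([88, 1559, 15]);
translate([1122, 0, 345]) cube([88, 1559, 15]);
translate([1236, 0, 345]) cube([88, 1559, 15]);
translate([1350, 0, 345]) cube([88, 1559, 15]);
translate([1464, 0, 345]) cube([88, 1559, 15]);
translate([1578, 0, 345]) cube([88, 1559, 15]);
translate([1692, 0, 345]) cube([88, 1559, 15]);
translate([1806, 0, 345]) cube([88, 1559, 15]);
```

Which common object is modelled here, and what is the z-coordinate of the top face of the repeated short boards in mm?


A bed frame. The slat-top height is 360 mm.

Four posts, four rails, and a row of slats — a bed frame. Slats sit on the rails at z = 220 + 125 = 345; with slat thickness 15, the top is 360 mm.


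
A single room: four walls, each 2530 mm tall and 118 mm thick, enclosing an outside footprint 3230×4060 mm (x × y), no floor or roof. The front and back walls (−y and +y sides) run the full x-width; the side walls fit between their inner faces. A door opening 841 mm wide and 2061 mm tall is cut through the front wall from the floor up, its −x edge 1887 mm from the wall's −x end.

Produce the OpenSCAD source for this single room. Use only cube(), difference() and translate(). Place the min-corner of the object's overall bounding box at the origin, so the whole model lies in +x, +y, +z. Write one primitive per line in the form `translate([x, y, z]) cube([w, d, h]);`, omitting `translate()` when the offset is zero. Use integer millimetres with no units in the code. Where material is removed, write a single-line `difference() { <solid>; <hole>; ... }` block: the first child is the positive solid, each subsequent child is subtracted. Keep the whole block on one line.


difference() { cube([3230, 118, 2530]); translate([1887, 0, 0]) cube([841, 118, 2061]); }
translate([0, 3942, 0]) cube([3230, 118, 2530]);
translate([0, 118, 0]) cube([118, 3824, 2530]);
translate([3112, 118, 0]) cube([118, 3824, 2530]);


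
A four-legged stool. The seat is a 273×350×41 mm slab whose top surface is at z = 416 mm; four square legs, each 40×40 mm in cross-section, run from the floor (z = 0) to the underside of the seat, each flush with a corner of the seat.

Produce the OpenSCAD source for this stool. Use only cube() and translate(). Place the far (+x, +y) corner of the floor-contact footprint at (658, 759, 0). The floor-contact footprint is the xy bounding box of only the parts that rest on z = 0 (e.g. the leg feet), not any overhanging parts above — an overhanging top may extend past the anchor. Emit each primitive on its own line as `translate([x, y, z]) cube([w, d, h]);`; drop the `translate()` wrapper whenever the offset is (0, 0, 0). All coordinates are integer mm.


translate([385, 409, 375]) cube([273, 350, 41]);
translate([385, 409, 0]) cube([40, 40, 375]);
translate([618, 409, 0]) cube([40, 40, 375]);
translate([385, 719, 0]) cube([40, 40, 375]);
translate([618, 719, 0]) cube([40, 40, 375]);


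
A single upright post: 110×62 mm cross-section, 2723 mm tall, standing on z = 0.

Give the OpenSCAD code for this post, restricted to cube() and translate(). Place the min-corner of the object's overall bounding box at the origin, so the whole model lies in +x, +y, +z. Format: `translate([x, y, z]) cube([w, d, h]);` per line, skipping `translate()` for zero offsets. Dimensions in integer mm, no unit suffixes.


cube([110, 62, 2723]);


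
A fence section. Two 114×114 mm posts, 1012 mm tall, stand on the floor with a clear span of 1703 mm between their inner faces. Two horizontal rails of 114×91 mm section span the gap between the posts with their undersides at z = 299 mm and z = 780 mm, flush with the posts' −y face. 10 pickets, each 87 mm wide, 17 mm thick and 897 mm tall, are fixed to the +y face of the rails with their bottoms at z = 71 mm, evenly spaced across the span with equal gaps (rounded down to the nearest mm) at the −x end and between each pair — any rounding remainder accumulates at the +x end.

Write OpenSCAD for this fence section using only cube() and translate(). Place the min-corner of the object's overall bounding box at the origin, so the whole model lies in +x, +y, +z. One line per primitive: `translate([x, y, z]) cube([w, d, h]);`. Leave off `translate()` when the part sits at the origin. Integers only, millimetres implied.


cube([114, 114, 1012]);
translate([1817, 0, 0]) cube([114, 114, 1012]);
translate([114, 0, 299]) cube([1703, 114, 91]);
translate([114, 0, 780]) cube([1703, 114, 91]);
translate([189, 114, 71]) cube([87, 17, 897]);
translate([351, 114, 71]) cube([87, 17, 897]);
translate([513, 114, 71]) cube([87, 17, 897]);
translate([675, 114, 71]) cube([87, 17, 897]);
translate([837, 114, 71]) cube([87, 17, 897]);
translate([999, 114, 71]) cube([87, 17, 897]);
translate([1161, 114, 71]) cube([87, 17, 897]);
translate([1323, 114, 71]) cube([87, 17, 897]);
translate([1485, 114, 71]) cube([87, 17, 897]);
translate([1647, 114, 71]) cube([87, 17, 897]);


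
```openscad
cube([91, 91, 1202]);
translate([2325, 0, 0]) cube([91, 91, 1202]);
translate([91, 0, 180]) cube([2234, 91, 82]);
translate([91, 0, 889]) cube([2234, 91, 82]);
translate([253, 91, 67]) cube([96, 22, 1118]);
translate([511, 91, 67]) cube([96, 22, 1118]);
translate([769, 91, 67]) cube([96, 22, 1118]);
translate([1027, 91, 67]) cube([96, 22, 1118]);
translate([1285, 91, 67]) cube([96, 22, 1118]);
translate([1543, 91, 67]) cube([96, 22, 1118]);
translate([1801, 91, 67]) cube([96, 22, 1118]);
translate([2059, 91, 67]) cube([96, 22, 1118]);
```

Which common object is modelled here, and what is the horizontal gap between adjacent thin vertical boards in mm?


A fence section. The picket gap is 162 mm.

Two posts, two rails, 8 pickets — a fence section. Span 2234 mm holds 8 pickets of 96 mm with 9 equal gaps: ⌊(2234 − 8·96) / 9⌋ = 162 mm.


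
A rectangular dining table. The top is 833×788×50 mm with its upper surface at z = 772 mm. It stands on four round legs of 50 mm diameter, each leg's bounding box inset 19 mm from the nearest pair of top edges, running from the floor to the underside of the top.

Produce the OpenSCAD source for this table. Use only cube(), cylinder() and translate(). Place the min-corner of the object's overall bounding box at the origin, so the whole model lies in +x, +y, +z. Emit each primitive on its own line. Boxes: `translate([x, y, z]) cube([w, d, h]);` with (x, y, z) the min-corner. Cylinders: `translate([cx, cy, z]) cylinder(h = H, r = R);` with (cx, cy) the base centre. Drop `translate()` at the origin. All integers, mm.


// leg_h = 772 - 50 = 722
translate([0, 0, 722]) cube([833, 788, 50]);
translate([44, 44, 0]) cylinder(h = 722, r = 25);
translate([789, 44, 0]) cylinder(h = 722, r = 25);
translate([44, 744, 0]) cylinder(h = 722, r = 25);
translate([789, 744, 0]) cylinder(h = 722, r = 25);


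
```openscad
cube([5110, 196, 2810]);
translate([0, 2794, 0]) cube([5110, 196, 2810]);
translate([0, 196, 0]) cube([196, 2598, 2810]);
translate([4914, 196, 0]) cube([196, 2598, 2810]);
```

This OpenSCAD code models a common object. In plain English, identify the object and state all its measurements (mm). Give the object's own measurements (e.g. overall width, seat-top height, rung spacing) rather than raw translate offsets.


The wall frame of a small rectangular building: four walls, each 2810 mm tall and 196 mm thick, enclosing a footprint 5110 mm (x) by 2990 mm (y) outside-to-outside, with no floor or roof. The front and back walls (the −y and +y sides) span the full width; the two side walls fit between them.


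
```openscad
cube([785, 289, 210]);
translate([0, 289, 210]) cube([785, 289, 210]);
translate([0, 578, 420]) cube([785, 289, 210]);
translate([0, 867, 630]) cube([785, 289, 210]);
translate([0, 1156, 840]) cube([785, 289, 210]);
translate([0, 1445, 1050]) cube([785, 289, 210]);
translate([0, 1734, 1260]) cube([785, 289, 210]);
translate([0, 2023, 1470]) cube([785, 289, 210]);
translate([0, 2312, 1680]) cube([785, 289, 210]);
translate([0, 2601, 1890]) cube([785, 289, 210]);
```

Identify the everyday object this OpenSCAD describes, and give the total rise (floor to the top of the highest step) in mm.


A staircase. The total rise is 2100 mm.

10 identical blocks, each offset up and back from the previous — a staircase. Each step is 210 mm tall and there are 10 of them, so the total rise is 10 × 210 = 2100 mm.


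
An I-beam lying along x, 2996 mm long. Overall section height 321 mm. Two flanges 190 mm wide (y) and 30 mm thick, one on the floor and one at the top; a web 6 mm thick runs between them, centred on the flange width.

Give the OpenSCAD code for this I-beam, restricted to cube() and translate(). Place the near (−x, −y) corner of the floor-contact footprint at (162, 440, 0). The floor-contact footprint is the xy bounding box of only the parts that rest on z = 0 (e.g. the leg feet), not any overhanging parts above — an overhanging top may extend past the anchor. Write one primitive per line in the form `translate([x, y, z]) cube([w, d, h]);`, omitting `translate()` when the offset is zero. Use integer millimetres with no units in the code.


translate([162, 440, 0]) cube([2996, 190, 30]);
translate([162, 532, 30]) cube([2996, 6, 261]);
translate([162, 440, 291]) cube([2996, 190, 30]);


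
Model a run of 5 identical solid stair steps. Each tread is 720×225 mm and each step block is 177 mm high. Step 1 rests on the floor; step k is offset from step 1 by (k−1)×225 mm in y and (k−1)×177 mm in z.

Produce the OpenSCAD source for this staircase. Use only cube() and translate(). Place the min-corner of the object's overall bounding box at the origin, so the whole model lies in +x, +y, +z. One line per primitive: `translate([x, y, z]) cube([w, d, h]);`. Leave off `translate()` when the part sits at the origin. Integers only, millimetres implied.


cube([720, 225, 177]);
translate([0, 225, 177]) cube([720, 225, 177]);
translate([0, 450, 354]) cube([720, 225, 177]);
translate([0, 675, 531]) cube([720, 225, 177]);
translate([0, 900, 708]) cube([720, 225, 177]);


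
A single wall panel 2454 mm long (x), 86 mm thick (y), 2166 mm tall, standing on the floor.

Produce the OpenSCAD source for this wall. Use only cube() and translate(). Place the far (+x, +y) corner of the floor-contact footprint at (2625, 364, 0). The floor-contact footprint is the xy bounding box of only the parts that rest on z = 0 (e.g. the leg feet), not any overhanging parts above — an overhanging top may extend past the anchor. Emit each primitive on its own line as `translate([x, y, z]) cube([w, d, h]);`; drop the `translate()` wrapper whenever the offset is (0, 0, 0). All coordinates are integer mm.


translate([171, 278, 0]) cube([2454, 86, 2166]);


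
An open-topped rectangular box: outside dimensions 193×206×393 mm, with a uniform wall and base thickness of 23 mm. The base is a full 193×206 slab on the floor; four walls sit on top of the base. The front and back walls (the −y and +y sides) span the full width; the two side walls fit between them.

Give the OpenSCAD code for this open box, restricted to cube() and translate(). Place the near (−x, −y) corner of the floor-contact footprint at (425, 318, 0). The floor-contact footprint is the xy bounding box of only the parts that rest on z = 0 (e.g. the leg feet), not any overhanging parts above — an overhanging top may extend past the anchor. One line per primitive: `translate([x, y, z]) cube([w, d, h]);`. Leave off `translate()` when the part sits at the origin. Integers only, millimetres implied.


translate([425, 318, 0]) cube([193, 206, 23]);
translate([425, 318, 23]) cube([193, 23, 370]);
translate([425, 501, 23]) cube([193, 23, 370]);
translate([425, 341, 23]) cube([23, 160, 370]);
translate([595, 341, 23]) cube([23, 160, 370]);


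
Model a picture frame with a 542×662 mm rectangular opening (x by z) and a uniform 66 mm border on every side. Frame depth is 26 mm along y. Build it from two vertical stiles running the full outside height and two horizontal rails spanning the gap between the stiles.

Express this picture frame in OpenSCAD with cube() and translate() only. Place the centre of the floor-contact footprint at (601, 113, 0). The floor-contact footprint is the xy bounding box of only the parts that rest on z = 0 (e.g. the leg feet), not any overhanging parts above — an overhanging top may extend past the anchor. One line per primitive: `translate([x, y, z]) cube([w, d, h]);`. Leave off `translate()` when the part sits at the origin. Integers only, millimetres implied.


translate([264, 100, 0]) cube([66, 26, 794]);
translate([872, 100, 0]) cube([66, 26, 794]);
translate([330, 100, 0]) cube([542, 26, 66]);
translate([330, 100, 728]) cube([542, 26, 66]);


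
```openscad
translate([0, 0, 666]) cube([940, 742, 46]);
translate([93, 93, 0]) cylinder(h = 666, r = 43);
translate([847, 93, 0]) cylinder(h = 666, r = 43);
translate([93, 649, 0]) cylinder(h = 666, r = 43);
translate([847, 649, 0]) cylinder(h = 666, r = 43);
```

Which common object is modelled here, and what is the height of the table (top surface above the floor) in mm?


A table. The table height is 712 mm.

A 940×742×46 slab sits at z = 666 on four Ø86 mm round legs — a table. The top surface is at 666 + 46 = 712 mm.


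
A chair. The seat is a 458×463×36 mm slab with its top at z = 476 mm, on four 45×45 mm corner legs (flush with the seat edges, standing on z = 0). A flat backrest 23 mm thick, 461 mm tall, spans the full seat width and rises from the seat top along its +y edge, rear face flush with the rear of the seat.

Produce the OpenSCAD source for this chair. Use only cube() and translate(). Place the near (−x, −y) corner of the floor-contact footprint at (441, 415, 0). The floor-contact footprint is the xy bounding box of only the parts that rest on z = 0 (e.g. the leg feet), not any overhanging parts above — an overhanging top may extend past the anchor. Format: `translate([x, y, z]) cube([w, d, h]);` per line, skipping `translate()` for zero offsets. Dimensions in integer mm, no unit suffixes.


translate([441, 415, 440]) cube([458, 463, 36]);
translate([441, 415, 0]) cube([45, 45, 440]);
translate([854, 415, 0]) cube([45, 45, 440]);
translate([441, 833, 0]) cube([45, 45, 440]);
translate([854, 833, 0]) cube([45, 45, 440]);
translate([441, 855, 476]) cube([458, 23, 461]);


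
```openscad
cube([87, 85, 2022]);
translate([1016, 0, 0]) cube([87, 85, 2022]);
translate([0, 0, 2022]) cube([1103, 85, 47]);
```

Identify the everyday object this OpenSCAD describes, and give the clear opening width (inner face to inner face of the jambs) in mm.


A door frame. The clear opening width is 929 mm.

Two 2022 mm tall posts with a header on top — a door frame. The left jamb is 87 mm wide at x = 0; the right jamb starts at x = 1016. The clear opening is 1016 − 87 = 929 mm.


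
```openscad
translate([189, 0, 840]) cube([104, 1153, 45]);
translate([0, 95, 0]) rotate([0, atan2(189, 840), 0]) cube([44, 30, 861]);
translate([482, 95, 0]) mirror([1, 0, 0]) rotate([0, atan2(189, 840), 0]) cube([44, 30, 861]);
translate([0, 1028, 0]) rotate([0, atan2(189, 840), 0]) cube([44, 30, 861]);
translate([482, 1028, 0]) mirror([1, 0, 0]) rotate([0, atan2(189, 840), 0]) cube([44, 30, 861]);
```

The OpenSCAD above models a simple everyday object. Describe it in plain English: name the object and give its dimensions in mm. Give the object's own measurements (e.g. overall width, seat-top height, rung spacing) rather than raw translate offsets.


A sawhorse. A 104×1153×45 mm beam (x, y, z) sits on two A-frame leg pairs. Each pair is two raked legs of 44×30 mm section (30 mm along y) splaying symmetrically in x. Each leg rises 840 mm vertically over 189 mm of horizontal reach and is 861 mm long along its own axis. Every leg's outer bottom edge rests on the floor and its outer top edge meets a bottom edge of the beam — the left legs (tilting toward +x) meet the beam's −x bottom edge, the right legs (their mirror images, tilting toward −x) meet its +x bottom edge — so the leg tops tuck under the beam, the beam's underside is 840 mm above the floor, and the feet are 482 mm apart outside-to-outside with the beam centred between them. The two leg pairs are set in 95 mm from either end of the beam.


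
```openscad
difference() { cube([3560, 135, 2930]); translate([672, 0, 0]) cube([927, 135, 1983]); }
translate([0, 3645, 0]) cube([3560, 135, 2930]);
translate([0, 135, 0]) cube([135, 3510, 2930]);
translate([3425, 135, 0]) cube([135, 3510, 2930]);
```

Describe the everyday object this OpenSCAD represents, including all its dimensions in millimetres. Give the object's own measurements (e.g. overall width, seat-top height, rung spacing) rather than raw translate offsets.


A single room: four walls, each 2930 mm tall and 135 mm thick, enclosing an outside footprint 3560×3780 mm (x × y), no floor or roof. The front and back walls (−y and +y sides) run the full x-width; the side walls fit between their inner faces. A door opening 927 mm wide and 1983 mm tall is cut through the front wall from the floor up, its −x edge 672 mm from the wall's −x end.


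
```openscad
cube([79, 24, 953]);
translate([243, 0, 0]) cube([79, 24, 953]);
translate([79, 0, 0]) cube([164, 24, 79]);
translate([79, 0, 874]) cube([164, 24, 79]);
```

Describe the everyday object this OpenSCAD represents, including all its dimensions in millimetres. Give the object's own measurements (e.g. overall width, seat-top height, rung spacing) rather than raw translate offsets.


A rectangular picture frame lying in the x–z plane (depth along y). The opening is 164 mm wide (x) by 795 mm tall (z), surrounded by a border 79 mm wide on all four sides. The frame is 24 mm deep and is made of two full-height vertical stiles with two horizontal rails fitted between them.


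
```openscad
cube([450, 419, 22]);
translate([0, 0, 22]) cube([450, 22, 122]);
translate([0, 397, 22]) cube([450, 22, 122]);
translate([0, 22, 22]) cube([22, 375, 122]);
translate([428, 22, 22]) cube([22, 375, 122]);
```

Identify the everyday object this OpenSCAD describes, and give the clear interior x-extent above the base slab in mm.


An open box. The internal width is 406 mm.

A 450×419 base slab with four walls standing on it — an open box. The base is 450 mm wide and the walls are 22 mm thick, so the internal width is 450 − 2 × 22 = 406 mm.


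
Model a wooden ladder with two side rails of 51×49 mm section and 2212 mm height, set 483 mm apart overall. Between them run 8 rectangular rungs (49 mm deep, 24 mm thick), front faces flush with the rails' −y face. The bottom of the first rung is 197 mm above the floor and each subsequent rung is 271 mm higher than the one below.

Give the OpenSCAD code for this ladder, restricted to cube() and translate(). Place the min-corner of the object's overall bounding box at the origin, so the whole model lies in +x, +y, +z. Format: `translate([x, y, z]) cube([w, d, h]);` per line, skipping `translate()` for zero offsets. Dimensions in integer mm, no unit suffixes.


cube([51, 49, 2212]);
translate([432, 0, 0]) cube([51, 49, 2212]);
translate([51, 0, 197]) cube([381, 49, 24]);
translate([51, 0, 468]) cube([381, 49, 24]);
translate([51, 0, 739]) cube([381, 49, 24]);
translate([51, 0, 1010]) cube([381, 49, 24]);
translate([51, 0, 1281]) cube([381, 49, 24]);
translate([51, 0, 1552]) cube([381, 49, 24]);
translate([51, 0, 1823]) cube([381, 49, 24]);
translate([51, 0, 2094]) cube([381, 49, 24]);


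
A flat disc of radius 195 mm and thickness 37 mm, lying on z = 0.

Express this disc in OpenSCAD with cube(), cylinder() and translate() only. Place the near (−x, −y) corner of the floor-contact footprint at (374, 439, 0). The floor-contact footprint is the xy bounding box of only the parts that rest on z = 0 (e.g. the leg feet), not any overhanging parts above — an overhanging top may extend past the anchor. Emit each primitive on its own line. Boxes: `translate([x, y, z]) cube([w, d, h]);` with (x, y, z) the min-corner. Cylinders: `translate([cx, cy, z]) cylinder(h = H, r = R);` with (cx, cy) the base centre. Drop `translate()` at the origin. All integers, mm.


translate([569, 634, 0]) cylinder(h = 37, r = 195);


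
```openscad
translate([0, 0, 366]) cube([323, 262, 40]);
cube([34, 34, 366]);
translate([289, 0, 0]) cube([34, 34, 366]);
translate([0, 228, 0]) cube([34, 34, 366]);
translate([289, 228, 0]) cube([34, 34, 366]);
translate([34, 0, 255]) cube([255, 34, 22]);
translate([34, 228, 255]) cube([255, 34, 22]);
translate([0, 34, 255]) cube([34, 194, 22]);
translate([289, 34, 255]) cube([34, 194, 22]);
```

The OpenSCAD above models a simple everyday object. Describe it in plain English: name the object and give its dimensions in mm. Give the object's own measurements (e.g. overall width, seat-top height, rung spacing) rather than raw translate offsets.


A simple wooden stool: a rectangular seat 323 mm (x) by 262 mm (y), 40 mm thick, top face at z = 406 mm, on four square legs, each 34×34 mm in cross-section. The legs rest on z = 0, each flush with a corner of the seat. Four stretchers, 34 mm wide and 22 mm tall, connect adjacent legs with their undersides at z = 255 mm, each running between the inner faces of the legs it joins and aligned with the legs' outer faces on the other axis.


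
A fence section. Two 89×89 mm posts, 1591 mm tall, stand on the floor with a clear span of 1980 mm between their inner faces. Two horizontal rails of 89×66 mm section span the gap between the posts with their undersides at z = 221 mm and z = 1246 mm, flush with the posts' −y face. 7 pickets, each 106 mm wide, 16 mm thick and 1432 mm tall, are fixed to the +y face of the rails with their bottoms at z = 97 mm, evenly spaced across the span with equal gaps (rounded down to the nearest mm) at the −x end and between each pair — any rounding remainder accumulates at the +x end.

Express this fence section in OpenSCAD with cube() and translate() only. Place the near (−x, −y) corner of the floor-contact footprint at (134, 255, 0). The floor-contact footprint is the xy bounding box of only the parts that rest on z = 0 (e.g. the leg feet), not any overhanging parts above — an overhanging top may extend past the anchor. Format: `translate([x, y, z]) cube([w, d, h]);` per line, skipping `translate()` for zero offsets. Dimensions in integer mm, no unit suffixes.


translate([134, 255, 0]) cube([89, 89, 1591]);
translate([2203, 255, 0]) cube([89, 89, 1591]);
translate([223, 255, 221]) cube([1980, 89, 66]);
translate([223, 255, 1246]) cube([1980, 89, 66]);
translate([377, 344, 97]) cube([106, 16, 1432]);
translate([637, 344, 97]) cube([106, 16, 1432]);
translate([897, 344, 97]) cube([106, 16, 1432]);
translate([1157, 344, 97]) cube([106, 16, 1432]);
translate([1417, 344, 97]) cube([106, 16, 1432]);
translate([1677, 344, 97]) cube([106, 16, 1432]);
translate([1937, 344, 97]) cube([106, 16, 1432]);


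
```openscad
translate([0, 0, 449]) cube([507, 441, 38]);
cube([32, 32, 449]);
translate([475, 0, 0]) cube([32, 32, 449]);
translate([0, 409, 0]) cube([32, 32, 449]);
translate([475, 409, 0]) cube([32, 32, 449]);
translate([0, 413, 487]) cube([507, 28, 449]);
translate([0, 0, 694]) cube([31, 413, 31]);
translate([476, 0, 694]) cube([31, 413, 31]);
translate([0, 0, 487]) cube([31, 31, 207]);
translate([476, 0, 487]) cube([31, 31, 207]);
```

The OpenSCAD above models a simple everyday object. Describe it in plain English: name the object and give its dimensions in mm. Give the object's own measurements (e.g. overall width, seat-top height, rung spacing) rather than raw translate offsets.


A chair. The seat is a 507×441×38 mm slab with its top at z = 487 mm, on four 32×32 mm corner legs (flush with the seat edges, standing on z = 0). A flat backrest 28 mm thick, 449 mm tall, spans the full seat width and rises from the seat top along its +y edge, rear face flush with the rear of the seat. Two armrests of 31×31 mm section run along each side from the seat's front edge to the front of the backrest, top faces 238 mm above the seat top and outer faces flush with the seat's x-edges; a 31×31 mm post under the front of each armrest stands on the seat at the front corner.


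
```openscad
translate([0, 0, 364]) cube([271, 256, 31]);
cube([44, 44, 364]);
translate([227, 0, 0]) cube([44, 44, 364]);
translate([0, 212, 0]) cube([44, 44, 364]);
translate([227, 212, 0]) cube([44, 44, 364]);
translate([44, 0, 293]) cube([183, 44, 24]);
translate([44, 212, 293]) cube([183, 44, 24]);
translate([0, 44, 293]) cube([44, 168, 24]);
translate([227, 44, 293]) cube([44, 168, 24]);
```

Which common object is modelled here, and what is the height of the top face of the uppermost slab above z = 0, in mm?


A stool. The seat height is 395 mm.

A 271×256×31 slab at z = 364 on four corner posts — a stool. The seat top is 364 + 31 = 395 mm.


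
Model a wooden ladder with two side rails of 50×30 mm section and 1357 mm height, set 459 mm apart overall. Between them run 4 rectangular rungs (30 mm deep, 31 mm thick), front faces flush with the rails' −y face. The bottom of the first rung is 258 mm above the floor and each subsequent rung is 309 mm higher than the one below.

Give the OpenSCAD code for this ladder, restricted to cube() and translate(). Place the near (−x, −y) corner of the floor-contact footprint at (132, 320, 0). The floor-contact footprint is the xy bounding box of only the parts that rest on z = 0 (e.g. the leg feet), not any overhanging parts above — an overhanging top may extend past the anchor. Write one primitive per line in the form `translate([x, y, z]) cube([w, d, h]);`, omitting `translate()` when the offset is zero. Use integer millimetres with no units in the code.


translate([132, 320, 0]) cube([50, 30, 1357]);
translate([541, 320, 0]) cube([50, 30, 1357]);
translate([182, 320, 258]) cube([359, 30, 31]);
translate([182, 320, 567]) cube([359, 30, 31]);
translate([182, 320, 876]) cube([359, 30, 31]);
translate([182, 320, 1185]) cube([359, 30, 31]);


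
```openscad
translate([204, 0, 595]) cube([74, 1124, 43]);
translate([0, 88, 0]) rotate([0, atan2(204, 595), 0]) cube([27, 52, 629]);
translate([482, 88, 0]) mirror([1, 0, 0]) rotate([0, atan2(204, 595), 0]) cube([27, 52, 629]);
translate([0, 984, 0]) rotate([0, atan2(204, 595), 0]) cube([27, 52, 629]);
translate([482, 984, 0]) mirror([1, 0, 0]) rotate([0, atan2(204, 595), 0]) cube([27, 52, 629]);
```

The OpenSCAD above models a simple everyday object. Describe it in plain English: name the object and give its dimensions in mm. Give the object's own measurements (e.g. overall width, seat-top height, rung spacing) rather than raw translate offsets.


A sawhorse. A 74×1124×43 mm beam (x, y, z) sits on two A-frame leg pairs. Each pair is two raked legs of 27×52 mm section (52 mm along y) splaying symmetrically in x. Each leg rises 595 mm vertically over 204 mm of horizontal reach and is 629 mm long along its own axis. Every leg's outer bottom edge rests on the floor and its outer top edge meets a bottom edge of the beam — the left legs (tilting toward +x) meet the beam's −x bottom edge, the right legs (their mirror images, tilting toward −x) meet its +x bottom edge — so the leg tops tuck under the beam, the beam's underside is 595 mm above the floor, and the feet are 482 mm apart outside-to-outside with the beam centred between them. The two leg pairs are set in 88 mm from either end of the beam.


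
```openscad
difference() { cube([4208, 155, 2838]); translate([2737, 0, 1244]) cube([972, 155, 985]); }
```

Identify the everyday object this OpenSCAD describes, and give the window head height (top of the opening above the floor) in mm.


A wall with a window opening. The window head height is 2229 mm.

A wall with a rectangular opening subtracted — a window. Sill at z = 1244, opening 985 mm tall, so the head is at 1244 + 985 = 2229 mm.


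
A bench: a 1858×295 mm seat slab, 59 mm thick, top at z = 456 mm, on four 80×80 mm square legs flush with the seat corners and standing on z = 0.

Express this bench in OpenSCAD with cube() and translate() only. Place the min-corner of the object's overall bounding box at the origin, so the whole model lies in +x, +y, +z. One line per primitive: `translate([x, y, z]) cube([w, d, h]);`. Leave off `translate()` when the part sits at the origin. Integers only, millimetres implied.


translate([0, 0, 397]) cube([1858, 295, 59]);
cube([80, 80, 397]);
translate([0, 215, 0]) cube([80, 80, 397]);
translate([1778, 0, 0]) cube([80, 80, 397]);
translate([1778, 215, 0]) cube([80, 80, 397]);


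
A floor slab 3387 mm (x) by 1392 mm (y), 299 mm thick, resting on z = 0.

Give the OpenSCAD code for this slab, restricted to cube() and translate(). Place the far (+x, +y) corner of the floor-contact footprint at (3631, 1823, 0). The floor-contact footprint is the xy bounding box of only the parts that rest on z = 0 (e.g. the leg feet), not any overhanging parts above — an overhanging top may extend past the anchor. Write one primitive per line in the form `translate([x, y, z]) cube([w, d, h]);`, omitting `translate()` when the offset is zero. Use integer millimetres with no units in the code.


translate([244, 431, 0]) cube([3387, 1392, 299]);


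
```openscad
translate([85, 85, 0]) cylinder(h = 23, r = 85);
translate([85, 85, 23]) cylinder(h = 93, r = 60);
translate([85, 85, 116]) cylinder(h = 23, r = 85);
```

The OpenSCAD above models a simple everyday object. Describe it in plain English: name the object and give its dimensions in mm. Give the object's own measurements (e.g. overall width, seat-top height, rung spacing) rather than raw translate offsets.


A spool: two coaxial disc flanges of radius 85 mm and thickness 23 mm, joined by a core cylinder of radius 60 mm and height 93 mm. The lower flange rests on z = 0 and the three cylinders share a vertical axis.


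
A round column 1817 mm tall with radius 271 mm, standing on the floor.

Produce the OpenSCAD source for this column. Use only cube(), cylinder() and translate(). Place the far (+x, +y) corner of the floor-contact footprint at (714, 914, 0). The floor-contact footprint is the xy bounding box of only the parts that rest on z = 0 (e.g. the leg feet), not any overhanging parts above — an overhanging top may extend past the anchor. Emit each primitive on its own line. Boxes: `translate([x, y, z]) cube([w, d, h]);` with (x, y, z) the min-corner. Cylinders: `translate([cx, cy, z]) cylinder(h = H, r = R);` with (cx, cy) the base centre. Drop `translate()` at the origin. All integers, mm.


translate([443, 643, 0]) cylinder(h = 1817, r = 271);


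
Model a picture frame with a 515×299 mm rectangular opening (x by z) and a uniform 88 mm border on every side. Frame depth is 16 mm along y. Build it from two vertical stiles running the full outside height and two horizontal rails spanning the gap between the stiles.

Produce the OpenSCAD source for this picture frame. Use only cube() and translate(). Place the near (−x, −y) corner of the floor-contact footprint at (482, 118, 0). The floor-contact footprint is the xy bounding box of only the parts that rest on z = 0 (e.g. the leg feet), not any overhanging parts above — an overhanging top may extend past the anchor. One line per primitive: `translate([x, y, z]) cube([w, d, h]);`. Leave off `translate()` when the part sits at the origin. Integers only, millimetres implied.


translate([482, 118, 0]) cube([88, 16, 475]);
translate([1085, 118, 0]) cube([88, 16, 475]);
translate([570, 118, 0]) cube([515, 16, 88]);
translate([570, 118, 387]) cube([515, 16, 88]);


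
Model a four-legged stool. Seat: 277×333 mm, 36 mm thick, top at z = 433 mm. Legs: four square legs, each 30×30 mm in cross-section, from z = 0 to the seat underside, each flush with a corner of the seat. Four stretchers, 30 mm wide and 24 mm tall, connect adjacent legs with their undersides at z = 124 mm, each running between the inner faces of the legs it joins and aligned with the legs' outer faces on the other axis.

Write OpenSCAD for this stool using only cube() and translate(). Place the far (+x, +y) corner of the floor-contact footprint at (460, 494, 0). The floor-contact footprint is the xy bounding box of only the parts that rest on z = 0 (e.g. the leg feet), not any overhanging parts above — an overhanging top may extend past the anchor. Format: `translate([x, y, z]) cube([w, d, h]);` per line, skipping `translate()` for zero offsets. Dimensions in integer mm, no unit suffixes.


// leg_h = 433 - 36 = 397
// stretcher span = 277 - 2*30 = 217
translate([183, 161, 397]) cube([277, 333, 36]);
translate([183, 161, 0]) cube([30, 30, 397]);
translate([430, 161, 0]) cube([30, 30, 397]);
translate([183, 464, 0]) cube([30, 30, 397]);
translate([430, 464, 0]) cube([30, 30, 397]);
translate([213, 161, 124]) cube([217, 30, 24]);
translate([213, 464, 124]) cube([217, 30, 24]);
translate([183, 191, 124]) cube([30, 273, 24]);
translate([430, 191, 124]) cube([30, 273, 24]);


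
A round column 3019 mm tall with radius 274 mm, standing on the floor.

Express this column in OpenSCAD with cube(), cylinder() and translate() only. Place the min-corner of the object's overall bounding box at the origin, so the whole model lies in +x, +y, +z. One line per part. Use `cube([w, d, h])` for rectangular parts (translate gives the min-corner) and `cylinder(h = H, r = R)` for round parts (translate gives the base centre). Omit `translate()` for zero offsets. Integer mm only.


translate([274, 274, 0]) cylinder(h = 3019, r = 274);


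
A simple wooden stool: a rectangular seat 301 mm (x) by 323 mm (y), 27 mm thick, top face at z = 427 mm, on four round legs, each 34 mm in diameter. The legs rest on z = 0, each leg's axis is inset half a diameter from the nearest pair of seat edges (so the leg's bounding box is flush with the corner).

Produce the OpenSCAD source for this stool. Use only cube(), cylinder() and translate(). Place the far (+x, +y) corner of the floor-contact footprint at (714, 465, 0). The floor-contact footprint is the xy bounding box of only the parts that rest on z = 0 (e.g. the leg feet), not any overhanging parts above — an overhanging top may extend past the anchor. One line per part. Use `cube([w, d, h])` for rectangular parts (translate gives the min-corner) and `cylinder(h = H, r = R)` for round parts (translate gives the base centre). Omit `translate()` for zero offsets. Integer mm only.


translate([413, 142, 400]) cube([301, 323, 27]);
translate([430, 159, 0]) cylinder(h = 400, r = 17);
translate([697, 159, 0]) cylinder(h = 400, r = 17);
translate([430, 448, 0]) cylinder(h = 400, r = 17);
translate([697, 448, 0]) cylinder(h = 400, r = 17);


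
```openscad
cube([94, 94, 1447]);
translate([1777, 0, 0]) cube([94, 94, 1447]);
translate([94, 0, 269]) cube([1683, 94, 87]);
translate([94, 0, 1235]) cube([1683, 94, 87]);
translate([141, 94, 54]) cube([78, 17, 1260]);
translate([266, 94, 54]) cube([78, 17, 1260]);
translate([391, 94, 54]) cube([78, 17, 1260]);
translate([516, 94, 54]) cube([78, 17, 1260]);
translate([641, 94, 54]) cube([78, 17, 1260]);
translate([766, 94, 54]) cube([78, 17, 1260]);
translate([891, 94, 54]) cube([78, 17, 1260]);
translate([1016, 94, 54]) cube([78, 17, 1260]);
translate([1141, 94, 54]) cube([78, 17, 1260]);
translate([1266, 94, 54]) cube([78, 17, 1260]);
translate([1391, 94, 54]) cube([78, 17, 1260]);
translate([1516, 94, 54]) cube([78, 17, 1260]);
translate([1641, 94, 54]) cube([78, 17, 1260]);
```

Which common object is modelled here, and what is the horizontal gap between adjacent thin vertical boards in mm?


A fence section. The picket gap is 47 mm.

Two posts, two rails, 13 pickets — a fence section. Span 1683 mm holds 13 pickets of 78 mm with 14 equal gaps: ⌊(1683 − 13·78) / 14⌋ = 47 mm.


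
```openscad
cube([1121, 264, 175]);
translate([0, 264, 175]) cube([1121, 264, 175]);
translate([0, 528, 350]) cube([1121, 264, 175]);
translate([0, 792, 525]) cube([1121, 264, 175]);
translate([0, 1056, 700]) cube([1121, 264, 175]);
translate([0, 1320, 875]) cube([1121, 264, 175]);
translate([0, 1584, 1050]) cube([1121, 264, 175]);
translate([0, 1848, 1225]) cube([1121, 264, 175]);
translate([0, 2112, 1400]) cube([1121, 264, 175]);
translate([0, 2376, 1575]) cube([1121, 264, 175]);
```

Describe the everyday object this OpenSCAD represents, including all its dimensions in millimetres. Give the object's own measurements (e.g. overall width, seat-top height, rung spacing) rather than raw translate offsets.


A straight staircase of 10 solid steps. Each step is 1121 mm wide (x), 264 mm deep (y, the going) and 175 mm tall (the rise). The first step rests on the floor; each subsequent step sits one going further in +y and one rise higher in +z, directly behind and above the previous step with no overlap.


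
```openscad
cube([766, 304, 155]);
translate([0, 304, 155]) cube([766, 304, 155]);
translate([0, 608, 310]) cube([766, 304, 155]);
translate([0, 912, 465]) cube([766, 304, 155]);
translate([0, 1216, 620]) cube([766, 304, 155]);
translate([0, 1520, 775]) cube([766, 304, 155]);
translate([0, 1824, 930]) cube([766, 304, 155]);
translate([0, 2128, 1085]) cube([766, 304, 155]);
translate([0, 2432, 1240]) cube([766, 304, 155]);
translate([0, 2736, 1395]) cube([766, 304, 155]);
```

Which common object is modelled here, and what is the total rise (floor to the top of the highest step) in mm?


A staircase. The total rise is 1550 mm.

10 identical blocks, each offset up and back from the previous — a staircase. Each step is 155 mm tall and there are 10 of them, so the total rise is 10 × 155 = 1550 mm.


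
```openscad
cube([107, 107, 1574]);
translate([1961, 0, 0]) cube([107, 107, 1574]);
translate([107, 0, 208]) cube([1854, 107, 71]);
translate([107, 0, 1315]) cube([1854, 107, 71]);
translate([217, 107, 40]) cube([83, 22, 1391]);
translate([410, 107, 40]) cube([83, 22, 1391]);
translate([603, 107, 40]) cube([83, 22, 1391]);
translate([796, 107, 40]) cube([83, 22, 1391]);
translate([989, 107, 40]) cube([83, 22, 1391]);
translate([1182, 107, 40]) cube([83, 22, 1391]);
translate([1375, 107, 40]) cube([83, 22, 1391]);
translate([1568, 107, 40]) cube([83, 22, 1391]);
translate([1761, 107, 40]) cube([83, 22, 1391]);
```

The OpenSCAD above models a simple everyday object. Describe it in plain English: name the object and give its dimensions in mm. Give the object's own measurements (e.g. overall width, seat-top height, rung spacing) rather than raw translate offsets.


A fence section. Two 107×107 mm posts, 1574 mm tall, stand on the floor with a clear span of 1854 mm between their inner faces. Two horizontal rails of 107×71 mm section span the gap between the posts with their undersides at z = 208 mm and z = 1315 mm, flush with the posts' −y face. 9 pickets, each 83 mm wide, 22 mm thick and 1391 mm tall, are fixed to the +y face of the rails with their bottoms at z = 40 mm, spaced across the span with a 110 mm gap after the −x post and between neighbouring pickets, with 117 mm left before the +x post.
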